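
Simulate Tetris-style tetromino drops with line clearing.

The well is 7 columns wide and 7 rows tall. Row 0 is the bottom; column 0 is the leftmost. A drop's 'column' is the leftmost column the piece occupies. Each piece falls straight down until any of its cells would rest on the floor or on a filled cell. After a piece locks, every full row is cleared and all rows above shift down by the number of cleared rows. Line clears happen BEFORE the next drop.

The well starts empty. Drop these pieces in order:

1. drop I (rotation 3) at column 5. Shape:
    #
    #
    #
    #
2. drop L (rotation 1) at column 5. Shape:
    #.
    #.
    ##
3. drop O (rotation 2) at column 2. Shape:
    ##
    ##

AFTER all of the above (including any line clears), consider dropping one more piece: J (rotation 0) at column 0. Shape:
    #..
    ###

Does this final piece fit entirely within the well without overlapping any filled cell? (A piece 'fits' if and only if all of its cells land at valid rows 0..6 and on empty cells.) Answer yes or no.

Answer: yes

Derivation:
Drop 1: I rot3 at col 5 lands with bottom-row=0; cleared 0 line(s) (total 0); column heights now [0 0 0 0 0 4 0], max=4
Drop 2: L rot1 at col 5 lands with bottom-row=4; cleared 0 line(s) (total 0); column heights now [0 0 0 0 0 7 5], max=7
Drop 3: O rot2 at col 2 lands with bottom-row=0; cleared 0 line(s) (total 0); column heights now [0 0 2 2 0 7 5], max=7
Test piece J rot0 at col 0 (width 3): heights before test = [0 0 2 2 0 7 5]; fits = True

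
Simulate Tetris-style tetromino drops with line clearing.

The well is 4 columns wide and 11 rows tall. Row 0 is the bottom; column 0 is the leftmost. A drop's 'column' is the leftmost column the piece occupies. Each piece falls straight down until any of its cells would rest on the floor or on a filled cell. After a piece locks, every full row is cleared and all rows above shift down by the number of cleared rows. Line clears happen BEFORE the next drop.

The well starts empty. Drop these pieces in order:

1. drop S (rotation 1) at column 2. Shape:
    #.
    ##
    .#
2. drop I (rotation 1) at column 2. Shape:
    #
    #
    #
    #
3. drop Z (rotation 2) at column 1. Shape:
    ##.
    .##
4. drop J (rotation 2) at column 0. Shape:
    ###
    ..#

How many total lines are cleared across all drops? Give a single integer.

Answer: 0

Derivation:
Drop 1: S rot1 at col 2 lands with bottom-row=0; cleared 0 line(s) (total 0); column heights now [0 0 3 2], max=3
Drop 2: I rot1 at col 2 lands with bottom-row=3; cleared 0 line(s) (total 0); column heights now [0 0 7 2], max=7
Drop 3: Z rot2 at col 1 lands with bottom-row=7; cleared 0 line(s) (total 0); column heights now [0 9 9 8], max=9
Drop 4: J rot2 at col 0 lands with bottom-row=9; cleared 0 line(s) (total 0); column heights now [11 11 11 8], max=11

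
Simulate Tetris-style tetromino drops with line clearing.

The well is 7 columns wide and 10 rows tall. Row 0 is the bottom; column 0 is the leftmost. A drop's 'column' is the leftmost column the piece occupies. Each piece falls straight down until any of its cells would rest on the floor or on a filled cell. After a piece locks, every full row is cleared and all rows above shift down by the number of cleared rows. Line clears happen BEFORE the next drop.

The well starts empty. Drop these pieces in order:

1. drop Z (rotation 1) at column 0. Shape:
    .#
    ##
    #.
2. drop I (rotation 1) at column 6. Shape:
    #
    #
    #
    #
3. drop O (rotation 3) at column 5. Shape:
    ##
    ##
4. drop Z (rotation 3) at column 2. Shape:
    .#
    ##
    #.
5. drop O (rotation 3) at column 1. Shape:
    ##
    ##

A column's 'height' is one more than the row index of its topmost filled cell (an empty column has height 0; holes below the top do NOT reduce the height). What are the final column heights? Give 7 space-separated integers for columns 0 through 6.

Answer: 2 5 5 3 0 6 6

Derivation:
Drop 1: Z rot1 at col 0 lands with bottom-row=0; cleared 0 line(s) (total 0); column heights now [2 3 0 0 0 0 0], max=3
Drop 2: I rot1 at col 6 lands with bottom-row=0; cleared 0 line(s) (total 0); column heights now [2 3 0 0 0 0 4], max=4
Drop 3: O rot3 at col 5 lands with bottom-row=4; cleared 0 line(s) (total 0); column heights now [2 3 0 0 0 6 6], max=6
Drop 4: Z rot3 at col 2 lands with bottom-row=0; cleared 0 line(s) (total 0); column heights now [2 3 2 3 0 6 6], max=6
Drop 5: O rot3 at col 1 lands with bottom-row=3; cleared 0 line(s) (total 0); column heights now [2 5 5 3 0 6 6], max=6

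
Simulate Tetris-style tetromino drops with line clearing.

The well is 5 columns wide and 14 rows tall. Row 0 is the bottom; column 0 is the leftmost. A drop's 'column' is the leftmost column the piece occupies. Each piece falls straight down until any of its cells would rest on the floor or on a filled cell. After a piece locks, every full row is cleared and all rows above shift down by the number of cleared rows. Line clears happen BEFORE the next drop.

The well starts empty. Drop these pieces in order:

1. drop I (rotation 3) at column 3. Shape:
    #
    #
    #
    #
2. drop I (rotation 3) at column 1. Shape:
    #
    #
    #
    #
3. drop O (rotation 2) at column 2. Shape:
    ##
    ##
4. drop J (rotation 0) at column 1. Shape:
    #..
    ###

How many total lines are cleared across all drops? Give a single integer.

Drop 1: I rot3 at col 3 lands with bottom-row=0; cleared 0 line(s) (total 0); column heights now [0 0 0 4 0], max=4
Drop 2: I rot3 at col 1 lands with bottom-row=0; cleared 0 line(s) (total 0); column heights now [0 4 0 4 0], max=4
Drop 3: O rot2 at col 2 lands with bottom-row=4; cleared 0 line(s) (total 0); column heights now [0 4 6 6 0], max=6
Drop 4: J rot0 at col 1 lands with bottom-row=6; cleared 0 line(s) (total 0); column heights now [0 8 7 7 0], max=8

Answer: 0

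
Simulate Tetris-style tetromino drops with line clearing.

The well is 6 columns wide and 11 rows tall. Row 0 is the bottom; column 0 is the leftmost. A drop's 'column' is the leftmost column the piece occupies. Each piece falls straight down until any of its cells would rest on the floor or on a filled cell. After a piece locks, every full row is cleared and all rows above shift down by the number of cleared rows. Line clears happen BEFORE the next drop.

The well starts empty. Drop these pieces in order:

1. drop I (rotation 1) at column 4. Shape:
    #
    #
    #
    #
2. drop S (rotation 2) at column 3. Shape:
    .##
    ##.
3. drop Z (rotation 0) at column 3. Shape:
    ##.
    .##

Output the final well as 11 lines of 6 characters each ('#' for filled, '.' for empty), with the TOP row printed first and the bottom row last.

Answer: ......
......
......
...##.
....##
....##
...##.
....#.
....#.
....#.
....#.

Derivation:
Drop 1: I rot1 at col 4 lands with bottom-row=0; cleared 0 line(s) (total 0); column heights now [0 0 0 0 4 0], max=4
Drop 2: S rot2 at col 3 lands with bottom-row=4; cleared 0 line(s) (total 0); column heights now [0 0 0 5 6 6], max=6
Drop 3: Z rot0 at col 3 lands with bottom-row=6; cleared 0 line(s) (total 0); column heights now [0 0 0 8 8 7], max=8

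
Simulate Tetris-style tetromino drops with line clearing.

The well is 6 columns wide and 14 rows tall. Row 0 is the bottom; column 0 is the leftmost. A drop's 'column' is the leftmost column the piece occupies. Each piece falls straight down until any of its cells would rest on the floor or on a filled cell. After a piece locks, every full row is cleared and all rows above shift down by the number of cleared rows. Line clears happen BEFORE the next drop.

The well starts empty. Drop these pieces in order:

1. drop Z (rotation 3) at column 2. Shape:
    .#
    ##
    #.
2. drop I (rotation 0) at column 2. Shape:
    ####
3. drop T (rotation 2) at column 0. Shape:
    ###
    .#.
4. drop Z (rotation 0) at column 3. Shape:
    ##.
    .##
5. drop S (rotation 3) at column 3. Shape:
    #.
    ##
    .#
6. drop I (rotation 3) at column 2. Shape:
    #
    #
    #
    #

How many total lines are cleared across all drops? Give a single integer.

Answer: 0

Derivation:
Drop 1: Z rot3 at col 2 lands with bottom-row=0; cleared 0 line(s) (total 0); column heights now [0 0 2 3 0 0], max=3
Drop 2: I rot0 at col 2 lands with bottom-row=3; cleared 0 line(s) (total 0); column heights now [0 0 4 4 4 4], max=4
Drop 3: T rot2 at col 0 lands with bottom-row=3; cleared 0 line(s) (total 0); column heights now [5 5 5 4 4 4], max=5
Drop 4: Z rot0 at col 3 lands with bottom-row=4; cleared 0 line(s) (total 0); column heights now [5 5 5 6 6 5], max=6
Drop 5: S rot3 at col 3 lands with bottom-row=6; cleared 0 line(s) (total 0); column heights now [5 5 5 9 8 5], max=9
Drop 6: I rot3 at col 2 lands with bottom-row=5; cleared 0 line(s) (total 0); column heights now [5 5 9 9 8 5], max=9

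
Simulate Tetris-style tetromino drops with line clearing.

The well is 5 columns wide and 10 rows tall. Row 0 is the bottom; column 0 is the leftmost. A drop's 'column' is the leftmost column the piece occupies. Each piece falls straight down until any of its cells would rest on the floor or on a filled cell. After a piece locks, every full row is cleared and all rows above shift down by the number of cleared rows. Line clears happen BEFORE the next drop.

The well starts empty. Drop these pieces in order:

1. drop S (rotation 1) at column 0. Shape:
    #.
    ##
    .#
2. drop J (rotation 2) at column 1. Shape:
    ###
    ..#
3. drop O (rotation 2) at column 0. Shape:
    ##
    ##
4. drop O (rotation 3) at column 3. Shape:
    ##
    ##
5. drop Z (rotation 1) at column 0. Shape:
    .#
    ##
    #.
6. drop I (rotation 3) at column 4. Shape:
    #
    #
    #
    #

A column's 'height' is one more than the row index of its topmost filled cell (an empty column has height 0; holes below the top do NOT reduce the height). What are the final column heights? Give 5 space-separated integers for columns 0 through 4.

Drop 1: S rot1 at col 0 lands with bottom-row=0; cleared 0 line(s) (total 0); column heights now [3 2 0 0 0], max=3
Drop 2: J rot2 at col 1 lands with bottom-row=1; cleared 0 line(s) (total 0); column heights now [3 3 3 3 0], max=3
Drop 3: O rot2 at col 0 lands with bottom-row=3; cleared 0 line(s) (total 0); column heights now [5 5 3 3 0], max=5
Drop 4: O rot3 at col 3 lands with bottom-row=3; cleared 0 line(s) (total 0); column heights now [5 5 3 5 5], max=5
Drop 5: Z rot1 at col 0 lands with bottom-row=5; cleared 0 line(s) (total 0); column heights now [7 8 3 5 5], max=8
Drop 6: I rot3 at col 4 lands with bottom-row=5; cleared 0 line(s) (total 0); column heights now [7 8 3 5 9], max=9

Answer: 7 8 3 5 9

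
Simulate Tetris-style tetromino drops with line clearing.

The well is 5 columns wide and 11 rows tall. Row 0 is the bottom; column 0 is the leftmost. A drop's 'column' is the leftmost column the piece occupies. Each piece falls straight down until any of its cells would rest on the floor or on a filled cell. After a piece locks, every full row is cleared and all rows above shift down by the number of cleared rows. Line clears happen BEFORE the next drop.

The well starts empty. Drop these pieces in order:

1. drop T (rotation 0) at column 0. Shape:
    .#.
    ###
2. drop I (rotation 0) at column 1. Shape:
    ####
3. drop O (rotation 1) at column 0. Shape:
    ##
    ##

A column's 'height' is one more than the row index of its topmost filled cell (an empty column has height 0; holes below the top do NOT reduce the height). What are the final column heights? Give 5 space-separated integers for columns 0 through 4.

Answer: 5 5 3 3 3

Derivation:
Drop 1: T rot0 at col 0 lands with bottom-row=0; cleared 0 line(s) (total 0); column heights now [1 2 1 0 0], max=2
Drop 2: I rot0 at col 1 lands with bottom-row=2; cleared 0 line(s) (total 0); column heights now [1 3 3 3 3], max=3
Drop 3: O rot1 at col 0 lands with bottom-row=3; cleared 0 line(s) (total 0); column heights now [5 5 3 3 3], max=5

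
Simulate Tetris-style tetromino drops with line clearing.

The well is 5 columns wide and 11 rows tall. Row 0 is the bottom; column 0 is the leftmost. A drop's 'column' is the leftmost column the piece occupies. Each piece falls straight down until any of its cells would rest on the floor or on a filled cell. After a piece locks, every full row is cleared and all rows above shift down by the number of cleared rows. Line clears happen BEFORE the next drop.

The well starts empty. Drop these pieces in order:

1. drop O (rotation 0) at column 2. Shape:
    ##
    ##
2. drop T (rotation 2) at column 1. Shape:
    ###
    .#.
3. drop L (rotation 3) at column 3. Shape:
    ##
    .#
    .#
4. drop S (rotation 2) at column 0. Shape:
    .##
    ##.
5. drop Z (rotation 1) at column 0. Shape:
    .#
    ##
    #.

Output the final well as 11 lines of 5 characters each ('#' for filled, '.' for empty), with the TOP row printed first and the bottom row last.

Drop 1: O rot0 at col 2 lands with bottom-row=0; cleared 0 line(s) (total 0); column heights now [0 0 2 2 0], max=2
Drop 2: T rot2 at col 1 lands with bottom-row=2; cleared 0 line(s) (total 0); column heights now [0 4 4 4 0], max=4
Drop 3: L rot3 at col 3 lands with bottom-row=2; cleared 0 line(s) (total 0); column heights now [0 4 4 5 5], max=5
Drop 4: S rot2 at col 0 lands with bottom-row=4; cleared 0 line(s) (total 0); column heights now [5 6 6 5 5], max=6
Drop 5: Z rot1 at col 0 lands with bottom-row=5; cleared 0 line(s) (total 0); column heights now [7 8 6 5 5], max=8

Answer: .....
.....
.....
.#...
##...
###..
##.##
.####
..#.#
..##.
..##.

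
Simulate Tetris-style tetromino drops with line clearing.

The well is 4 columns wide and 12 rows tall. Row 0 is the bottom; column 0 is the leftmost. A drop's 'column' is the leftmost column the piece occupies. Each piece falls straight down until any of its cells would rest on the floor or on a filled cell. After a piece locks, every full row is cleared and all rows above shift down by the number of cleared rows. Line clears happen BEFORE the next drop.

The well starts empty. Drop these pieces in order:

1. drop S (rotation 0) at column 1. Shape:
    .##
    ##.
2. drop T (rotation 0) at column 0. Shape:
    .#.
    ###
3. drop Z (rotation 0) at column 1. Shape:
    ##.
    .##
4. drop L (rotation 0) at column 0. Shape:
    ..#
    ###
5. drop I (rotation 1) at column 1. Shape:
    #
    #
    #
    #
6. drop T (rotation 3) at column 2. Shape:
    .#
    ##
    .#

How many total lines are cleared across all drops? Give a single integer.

Answer: 0

Derivation:
Drop 1: S rot0 at col 1 lands with bottom-row=0; cleared 0 line(s) (total 0); column heights now [0 1 2 2], max=2
Drop 2: T rot0 at col 0 lands with bottom-row=2; cleared 0 line(s) (total 0); column heights now [3 4 3 2], max=4
Drop 3: Z rot0 at col 1 lands with bottom-row=3; cleared 0 line(s) (total 0); column heights now [3 5 5 4], max=5
Drop 4: L rot0 at col 0 lands with bottom-row=5; cleared 0 line(s) (total 0); column heights now [6 6 7 4], max=7
Drop 5: I rot1 at col 1 lands with bottom-row=6; cleared 0 line(s) (total 0); column heights now [6 10 7 4], max=10
Drop 6: T rot3 at col 2 lands with bottom-row=6; cleared 0 line(s) (total 0); column heights now [6 10 8 9], max=10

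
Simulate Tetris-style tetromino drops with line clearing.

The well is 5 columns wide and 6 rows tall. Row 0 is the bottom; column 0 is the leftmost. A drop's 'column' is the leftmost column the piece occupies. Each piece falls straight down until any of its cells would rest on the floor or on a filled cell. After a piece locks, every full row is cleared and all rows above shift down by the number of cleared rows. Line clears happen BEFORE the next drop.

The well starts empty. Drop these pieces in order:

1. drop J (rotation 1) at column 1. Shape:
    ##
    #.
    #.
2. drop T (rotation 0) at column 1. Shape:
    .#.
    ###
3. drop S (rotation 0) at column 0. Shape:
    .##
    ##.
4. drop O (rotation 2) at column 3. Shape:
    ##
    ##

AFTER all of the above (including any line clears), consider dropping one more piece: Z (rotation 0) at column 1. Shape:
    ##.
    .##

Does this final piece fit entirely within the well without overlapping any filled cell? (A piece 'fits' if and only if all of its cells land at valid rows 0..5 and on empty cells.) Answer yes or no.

Drop 1: J rot1 at col 1 lands with bottom-row=0; cleared 0 line(s) (total 0); column heights now [0 3 3 0 0], max=3
Drop 2: T rot0 at col 1 lands with bottom-row=3; cleared 0 line(s) (total 0); column heights now [0 4 5 4 0], max=5
Drop 3: S rot0 at col 0 lands with bottom-row=4; cleared 0 line(s) (total 0); column heights now [5 6 6 4 0], max=6
Drop 4: O rot2 at col 3 lands with bottom-row=4; cleared 1 line(s) (total 1); column heights now [0 5 5 5 5], max=5
Test piece Z rot0 at col 1 (width 3): heights before test = [0 5 5 5 5]; fits = False

Answer: no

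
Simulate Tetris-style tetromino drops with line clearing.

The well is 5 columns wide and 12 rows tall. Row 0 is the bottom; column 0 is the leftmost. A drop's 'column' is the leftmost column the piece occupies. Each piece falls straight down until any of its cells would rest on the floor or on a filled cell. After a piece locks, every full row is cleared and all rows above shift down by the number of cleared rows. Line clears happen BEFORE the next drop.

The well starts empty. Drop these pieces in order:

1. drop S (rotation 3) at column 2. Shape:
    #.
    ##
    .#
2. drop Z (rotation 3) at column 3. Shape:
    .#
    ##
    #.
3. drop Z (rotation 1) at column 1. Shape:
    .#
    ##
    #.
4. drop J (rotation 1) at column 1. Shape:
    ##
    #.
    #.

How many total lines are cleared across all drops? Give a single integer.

Drop 1: S rot3 at col 2 lands with bottom-row=0; cleared 0 line(s) (total 0); column heights now [0 0 3 2 0], max=3
Drop 2: Z rot3 at col 3 lands with bottom-row=2; cleared 0 line(s) (total 0); column heights now [0 0 3 4 5], max=5
Drop 3: Z rot1 at col 1 lands with bottom-row=2; cleared 0 line(s) (total 0); column heights now [0 4 5 4 5], max=5
Drop 4: J rot1 at col 1 lands with bottom-row=4; cleared 0 line(s) (total 0); column heights now [0 7 7 4 5], max=7

Answer: 0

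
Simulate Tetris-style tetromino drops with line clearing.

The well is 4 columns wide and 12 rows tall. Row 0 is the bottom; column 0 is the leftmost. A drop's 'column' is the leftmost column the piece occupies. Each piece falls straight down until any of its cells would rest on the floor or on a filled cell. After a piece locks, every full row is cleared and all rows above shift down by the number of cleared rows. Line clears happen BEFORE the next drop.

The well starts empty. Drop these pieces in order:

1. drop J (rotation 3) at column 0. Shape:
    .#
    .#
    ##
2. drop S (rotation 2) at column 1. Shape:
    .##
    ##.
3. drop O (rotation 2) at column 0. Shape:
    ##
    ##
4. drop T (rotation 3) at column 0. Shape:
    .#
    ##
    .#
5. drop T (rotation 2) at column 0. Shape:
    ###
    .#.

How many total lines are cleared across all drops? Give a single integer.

Drop 1: J rot3 at col 0 lands with bottom-row=0; cleared 0 line(s) (total 0); column heights now [1 3 0 0], max=3
Drop 2: S rot2 at col 1 lands with bottom-row=3; cleared 0 line(s) (total 0); column heights now [1 4 5 5], max=5
Drop 3: O rot2 at col 0 lands with bottom-row=4; cleared 1 line(s) (total 1); column heights now [5 5 4 0], max=5
Drop 4: T rot3 at col 0 lands with bottom-row=5; cleared 0 line(s) (total 1); column heights now [7 8 4 0], max=8
Drop 5: T rot2 at col 0 lands with bottom-row=8; cleared 0 line(s) (total 1); column heights now [10 10 10 0], max=10

Answer: 1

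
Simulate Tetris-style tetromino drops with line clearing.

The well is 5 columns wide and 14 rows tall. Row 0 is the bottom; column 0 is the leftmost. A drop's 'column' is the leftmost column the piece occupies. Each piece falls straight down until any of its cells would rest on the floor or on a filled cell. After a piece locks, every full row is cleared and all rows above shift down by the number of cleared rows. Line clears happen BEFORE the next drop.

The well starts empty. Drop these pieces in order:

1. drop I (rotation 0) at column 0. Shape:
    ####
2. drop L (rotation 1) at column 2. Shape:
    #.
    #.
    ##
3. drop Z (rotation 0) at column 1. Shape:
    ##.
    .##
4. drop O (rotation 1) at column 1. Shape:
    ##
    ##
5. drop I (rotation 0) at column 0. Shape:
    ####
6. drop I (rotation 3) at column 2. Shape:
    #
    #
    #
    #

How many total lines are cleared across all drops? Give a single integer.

Answer: 0

Derivation:
Drop 1: I rot0 at col 0 lands with bottom-row=0; cleared 0 line(s) (total 0); column heights now [1 1 1 1 0], max=1
Drop 2: L rot1 at col 2 lands with bottom-row=1; cleared 0 line(s) (total 0); column heights now [1 1 4 2 0], max=4
Drop 3: Z rot0 at col 1 lands with bottom-row=4; cleared 0 line(s) (total 0); column heights now [1 6 6 5 0], max=6
Drop 4: O rot1 at col 1 lands with bottom-row=6; cleared 0 line(s) (total 0); column heights now [1 8 8 5 0], max=8
Drop 5: I rot0 at col 0 lands with bottom-row=8; cleared 0 line(s) (total 0); column heights now [9 9 9 9 0], max=9
Drop 6: I rot3 at col 2 lands with bottom-row=9; cleared 0 line(s) (total 0); column heights now [9 9 13 9 0], max=13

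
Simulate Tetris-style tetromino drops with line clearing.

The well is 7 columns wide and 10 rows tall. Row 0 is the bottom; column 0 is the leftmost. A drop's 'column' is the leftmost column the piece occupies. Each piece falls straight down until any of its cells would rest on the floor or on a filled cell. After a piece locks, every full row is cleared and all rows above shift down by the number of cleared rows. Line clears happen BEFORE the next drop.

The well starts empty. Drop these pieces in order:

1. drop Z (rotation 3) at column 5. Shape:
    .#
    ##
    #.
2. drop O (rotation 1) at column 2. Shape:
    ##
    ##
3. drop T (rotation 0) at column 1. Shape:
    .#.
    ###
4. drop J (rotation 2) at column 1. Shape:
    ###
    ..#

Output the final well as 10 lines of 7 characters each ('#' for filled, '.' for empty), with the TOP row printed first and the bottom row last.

Drop 1: Z rot3 at col 5 lands with bottom-row=0; cleared 0 line(s) (total 0); column heights now [0 0 0 0 0 2 3], max=3
Drop 2: O rot1 at col 2 lands with bottom-row=0; cleared 0 line(s) (total 0); column heights now [0 0 2 2 0 2 3], max=3
Drop 3: T rot0 at col 1 lands with bottom-row=2; cleared 0 line(s) (total 0); column heights now [0 3 4 3 0 2 3], max=4
Drop 4: J rot2 at col 1 lands with bottom-row=3; cleared 0 line(s) (total 0); column heights now [0 5 5 5 0 2 3], max=5

Answer: .......
.......
.......
.......
.......
.###...
..##...
.###..#
..##.##
..##.#.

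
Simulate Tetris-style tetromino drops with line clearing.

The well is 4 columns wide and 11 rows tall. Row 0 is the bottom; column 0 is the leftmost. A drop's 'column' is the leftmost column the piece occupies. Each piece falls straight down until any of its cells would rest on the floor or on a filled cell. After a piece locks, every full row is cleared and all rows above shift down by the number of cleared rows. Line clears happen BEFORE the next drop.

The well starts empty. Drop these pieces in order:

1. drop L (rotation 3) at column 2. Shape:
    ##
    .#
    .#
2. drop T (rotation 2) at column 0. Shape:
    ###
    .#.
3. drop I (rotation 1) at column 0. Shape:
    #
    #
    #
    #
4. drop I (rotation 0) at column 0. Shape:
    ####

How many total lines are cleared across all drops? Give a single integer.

Drop 1: L rot3 at col 2 lands with bottom-row=0; cleared 0 line(s) (total 0); column heights now [0 0 3 3], max=3
Drop 2: T rot2 at col 0 lands with bottom-row=2; cleared 0 line(s) (total 0); column heights now [4 4 4 3], max=4
Drop 3: I rot1 at col 0 lands with bottom-row=4; cleared 0 line(s) (total 0); column heights now [8 4 4 3], max=8
Drop 4: I rot0 at col 0 lands with bottom-row=8; cleared 1 line(s) (total 1); column heights now [8 4 4 3], max=8

Answer: 1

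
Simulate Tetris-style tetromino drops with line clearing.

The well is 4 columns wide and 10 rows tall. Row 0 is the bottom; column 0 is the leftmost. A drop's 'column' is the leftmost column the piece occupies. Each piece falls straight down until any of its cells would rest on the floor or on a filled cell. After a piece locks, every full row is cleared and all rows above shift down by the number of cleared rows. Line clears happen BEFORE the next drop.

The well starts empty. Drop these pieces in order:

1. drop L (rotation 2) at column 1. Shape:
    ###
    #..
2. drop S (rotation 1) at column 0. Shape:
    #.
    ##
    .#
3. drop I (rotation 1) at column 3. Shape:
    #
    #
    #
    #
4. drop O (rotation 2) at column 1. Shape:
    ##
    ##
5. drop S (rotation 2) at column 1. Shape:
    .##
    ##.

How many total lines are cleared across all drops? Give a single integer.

Answer: 1

Derivation:
Drop 1: L rot2 at col 1 lands with bottom-row=0; cleared 0 line(s) (total 0); column heights now [0 2 2 2], max=2
Drop 2: S rot1 at col 0 lands with bottom-row=2; cleared 0 line(s) (total 0); column heights now [5 4 2 2], max=5
Drop 3: I rot1 at col 3 lands with bottom-row=2; cleared 0 line(s) (total 0); column heights now [5 4 2 6], max=6
Drop 4: O rot2 at col 1 lands with bottom-row=4; cleared 1 line(s) (total 1); column heights now [4 5 5 5], max=5
Drop 5: S rot2 at col 1 lands with bottom-row=5; cleared 0 line(s) (total 1); column heights now [4 6 7 7], max=7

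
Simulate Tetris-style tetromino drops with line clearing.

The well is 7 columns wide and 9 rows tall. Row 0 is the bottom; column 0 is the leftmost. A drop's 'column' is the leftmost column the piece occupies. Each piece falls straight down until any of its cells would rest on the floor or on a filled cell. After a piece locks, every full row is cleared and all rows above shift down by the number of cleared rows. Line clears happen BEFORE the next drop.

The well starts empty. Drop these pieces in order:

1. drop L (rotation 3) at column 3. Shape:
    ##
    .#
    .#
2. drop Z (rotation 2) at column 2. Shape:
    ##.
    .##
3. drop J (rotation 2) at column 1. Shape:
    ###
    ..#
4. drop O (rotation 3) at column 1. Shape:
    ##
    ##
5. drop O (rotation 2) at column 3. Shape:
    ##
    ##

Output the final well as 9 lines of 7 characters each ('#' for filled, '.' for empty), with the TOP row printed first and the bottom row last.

Answer: .####..
.####..
.###...
...#...
..##...
...##..
...##..
....#..
....#..

Derivation:
Drop 1: L rot3 at col 3 lands with bottom-row=0; cleared 0 line(s) (total 0); column heights now [0 0 0 3 3 0 0], max=3
Drop 2: Z rot2 at col 2 lands with bottom-row=3; cleared 0 line(s) (total 0); column heights now [0 0 5 5 4 0 0], max=5
Drop 3: J rot2 at col 1 lands with bottom-row=5; cleared 0 line(s) (total 0); column heights now [0 7 7 7 4 0 0], max=7
Drop 4: O rot3 at col 1 lands with bottom-row=7; cleared 0 line(s) (total 0); column heights now [0 9 9 7 4 0 0], max=9
Drop 5: O rot2 at col 3 lands with bottom-row=7; cleared 0 line(s) (total 0); column heights now [0 9 9 9 9 0 0], max=9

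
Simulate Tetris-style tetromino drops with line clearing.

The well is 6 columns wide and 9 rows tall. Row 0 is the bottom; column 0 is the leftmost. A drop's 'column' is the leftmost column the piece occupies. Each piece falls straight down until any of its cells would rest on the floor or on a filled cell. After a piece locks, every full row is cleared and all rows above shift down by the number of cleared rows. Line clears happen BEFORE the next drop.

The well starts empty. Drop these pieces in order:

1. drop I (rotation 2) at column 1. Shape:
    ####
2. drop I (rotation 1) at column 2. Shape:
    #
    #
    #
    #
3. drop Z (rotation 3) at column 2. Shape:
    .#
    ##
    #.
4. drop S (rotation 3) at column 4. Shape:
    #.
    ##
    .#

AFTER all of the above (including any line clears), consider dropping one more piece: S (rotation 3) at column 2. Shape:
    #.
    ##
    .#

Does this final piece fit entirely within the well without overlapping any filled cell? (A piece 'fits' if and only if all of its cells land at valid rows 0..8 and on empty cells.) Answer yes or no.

Answer: no

Derivation:
Drop 1: I rot2 at col 1 lands with bottom-row=0; cleared 0 line(s) (total 0); column heights now [0 1 1 1 1 0], max=1
Drop 2: I rot1 at col 2 lands with bottom-row=1; cleared 0 line(s) (total 0); column heights now [0 1 5 1 1 0], max=5
Drop 3: Z rot3 at col 2 lands with bottom-row=5; cleared 0 line(s) (total 0); column heights now [0 1 7 8 1 0], max=8
Drop 4: S rot3 at col 4 lands with bottom-row=0; cleared 0 line(s) (total 0); column heights now [0 1 7 8 3 2], max=8
Test piece S rot3 at col 2 (width 2): heights before test = [0 1 7 8 3 2]; fits = False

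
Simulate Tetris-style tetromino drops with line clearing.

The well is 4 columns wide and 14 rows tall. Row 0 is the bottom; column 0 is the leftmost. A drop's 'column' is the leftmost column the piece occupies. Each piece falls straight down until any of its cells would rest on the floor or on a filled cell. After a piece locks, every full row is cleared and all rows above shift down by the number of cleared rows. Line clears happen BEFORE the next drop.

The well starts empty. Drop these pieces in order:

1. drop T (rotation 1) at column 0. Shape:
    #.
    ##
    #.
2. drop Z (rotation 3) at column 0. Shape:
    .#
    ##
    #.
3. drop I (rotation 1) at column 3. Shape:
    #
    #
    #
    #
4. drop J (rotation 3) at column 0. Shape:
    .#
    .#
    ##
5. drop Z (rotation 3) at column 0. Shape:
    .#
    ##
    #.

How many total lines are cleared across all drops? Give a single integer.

Answer: 0

Derivation:
Drop 1: T rot1 at col 0 lands with bottom-row=0; cleared 0 line(s) (total 0); column heights now [3 2 0 0], max=3
Drop 2: Z rot3 at col 0 lands with bottom-row=3; cleared 0 line(s) (total 0); column heights now [5 6 0 0], max=6
Drop 3: I rot1 at col 3 lands with bottom-row=0; cleared 0 line(s) (total 0); column heights now [5 6 0 4], max=6
Drop 4: J rot3 at col 0 lands with bottom-row=6; cleared 0 line(s) (total 0); column heights now [7 9 0 4], max=9
Drop 5: Z rot3 at col 0 lands with bottom-row=8; cleared 0 line(s) (total 0); column heights now [10 11 0 4], max=11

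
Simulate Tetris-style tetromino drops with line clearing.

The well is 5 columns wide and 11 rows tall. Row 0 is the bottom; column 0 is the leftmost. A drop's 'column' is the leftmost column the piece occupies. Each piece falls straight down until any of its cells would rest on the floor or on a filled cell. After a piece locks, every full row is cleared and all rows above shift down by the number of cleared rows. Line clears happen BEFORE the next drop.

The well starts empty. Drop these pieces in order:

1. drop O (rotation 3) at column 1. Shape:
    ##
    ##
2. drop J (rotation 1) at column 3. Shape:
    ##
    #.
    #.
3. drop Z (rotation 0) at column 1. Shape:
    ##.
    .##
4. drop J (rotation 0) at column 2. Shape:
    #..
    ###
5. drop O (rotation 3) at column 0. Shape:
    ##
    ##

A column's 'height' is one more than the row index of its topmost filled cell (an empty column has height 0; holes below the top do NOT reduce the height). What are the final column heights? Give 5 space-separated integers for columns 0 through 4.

Drop 1: O rot3 at col 1 lands with bottom-row=0; cleared 0 line(s) (total 0); column heights now [0 2 2 0 0], max=2
Drop 2: J rot1 at col 3 lands with bottom-row=0; cleared 0 line(s) (total 0); column heights now [0 2 2 3 3], max=3
Drop 3: Z rot0 at col 1 lands with bottom-row=3; cleared 0 line(s) (total 0); column heights now [0 5 5 4 3], max=5
Drop 4: J rot0 at col 2 lands with bottom-row=5; cleared 0 line(s) (total 0); column heights now [0 5 7 6 6], max=7
Drop 5: O rot3 at col 0 lands with bottom-row=5; cleared 1 line(s) (total 1); column heights now [6 6 6 4 3], max=6

Answer: 6 6 6 4 3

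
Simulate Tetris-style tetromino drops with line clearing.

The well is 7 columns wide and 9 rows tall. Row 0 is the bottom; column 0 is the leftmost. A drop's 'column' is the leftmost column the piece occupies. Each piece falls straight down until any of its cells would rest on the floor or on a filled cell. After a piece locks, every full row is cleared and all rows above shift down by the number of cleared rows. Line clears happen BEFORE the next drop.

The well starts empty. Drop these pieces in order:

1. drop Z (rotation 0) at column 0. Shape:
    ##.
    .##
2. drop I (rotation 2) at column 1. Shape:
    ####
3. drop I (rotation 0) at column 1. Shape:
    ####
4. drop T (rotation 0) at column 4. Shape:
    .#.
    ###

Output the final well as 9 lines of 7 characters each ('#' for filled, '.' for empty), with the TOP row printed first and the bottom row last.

Answer: .......
.......
.......
.....#.
....###
.####..
.####..
##.....
.##....

Derivation:
Drop 1: Z rot0 at col 0 lands with bottom-row=0; cleared 0 line(s) (total 0); column heights now [2 2 1 0 0 0 0], max=2
Drop 2: I rot2 at col 1 lands with bottom-row=2; cleared 0 line(s) (total 0); column heights now [2 3 3 3 3 0 0], max=3
Drop 3: I rot0 at col 1 lands with bottom-row=3; cleared 0 line(s) (total 0); column heights now [2 4 4 4 4 0 0], max=4
Drop 4: T rot0 at col 4 lands with bottom-row=4; cleared 0 line(s) (total 0); column heights now [2 4 4 4 5 6 5], max=6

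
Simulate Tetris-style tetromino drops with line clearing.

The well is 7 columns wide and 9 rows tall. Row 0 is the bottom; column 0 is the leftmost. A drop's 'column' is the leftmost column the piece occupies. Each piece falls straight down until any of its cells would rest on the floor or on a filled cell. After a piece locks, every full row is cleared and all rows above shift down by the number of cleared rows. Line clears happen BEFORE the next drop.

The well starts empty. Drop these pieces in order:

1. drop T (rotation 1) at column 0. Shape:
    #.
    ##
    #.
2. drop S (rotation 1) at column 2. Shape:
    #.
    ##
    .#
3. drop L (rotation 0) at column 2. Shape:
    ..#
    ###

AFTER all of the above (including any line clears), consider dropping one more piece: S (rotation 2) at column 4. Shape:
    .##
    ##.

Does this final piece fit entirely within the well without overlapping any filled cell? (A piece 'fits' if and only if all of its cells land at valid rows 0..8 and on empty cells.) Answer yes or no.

Answer: yes

Derivation:
Drop 1: T rot1 at col 0 lands with bottom-row=0; cleared 0 line(s) (total 0); column heights now [3 2 0 0 0 0 0], max=3
Drop 2: S rot1 at col 2 lands with bottom-row=0; cleared 0 line(s) (total 0); column heights now [3 2 3 2 0 0 0], max=3
Drop 3: L rot0 at col 2 lands with bottom-row=3; cleared 0 line(s) (total 0); column heights now [3 2 4 4 5 0 0], max=5
Test piece S rot2 at col 4 (width 3): heights before test = [3 2 4 4 5 0 0]; fits = True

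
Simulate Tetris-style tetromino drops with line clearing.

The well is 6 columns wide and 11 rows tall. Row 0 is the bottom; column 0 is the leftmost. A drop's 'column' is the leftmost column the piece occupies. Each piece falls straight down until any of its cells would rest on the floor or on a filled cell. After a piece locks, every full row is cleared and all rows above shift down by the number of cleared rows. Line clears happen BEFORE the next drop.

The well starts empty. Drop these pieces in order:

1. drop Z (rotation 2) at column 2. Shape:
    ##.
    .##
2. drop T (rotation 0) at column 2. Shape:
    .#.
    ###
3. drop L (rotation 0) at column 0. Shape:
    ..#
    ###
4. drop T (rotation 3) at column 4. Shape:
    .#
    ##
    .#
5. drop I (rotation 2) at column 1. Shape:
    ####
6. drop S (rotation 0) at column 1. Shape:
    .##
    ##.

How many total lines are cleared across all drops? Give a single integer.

Answer: 1

Derivation:
Drop 1: Z rot2 at col 2 lands with bottom-row=0; cleared 0 line(s) (total 0); column heights now [0 0 2 2 1 0], max=2
Drop 2: T rot0 at col 2 lands with bottom-row=2; cleared 0 line(s) (total 0); column heights now [0 0 3 4 3 0], max=4
Drop 3: L rot0 at col 0 lands with bottom-row=3; cleared 0 line(s) (total 0); column heights now [4 4 5 4 3 0], max=5
Drop 4: T rot3 at col 4 lands with bottom-row=2; cleared 1 line(s) (total 1); column heights now [0 0 4 3 3 4], max=4
Drop 5: I rot2 at col 1 lands with bottom-row=4; cleared 0 line(s) (total 1); column heights now [0 5 5 5 5 4], max=5
Drop 6: S rot0 at col 1 lands with bottom-row=5; cleared 0 line(s) (total 1); column heights now [0 6 7 7 5 4], max=7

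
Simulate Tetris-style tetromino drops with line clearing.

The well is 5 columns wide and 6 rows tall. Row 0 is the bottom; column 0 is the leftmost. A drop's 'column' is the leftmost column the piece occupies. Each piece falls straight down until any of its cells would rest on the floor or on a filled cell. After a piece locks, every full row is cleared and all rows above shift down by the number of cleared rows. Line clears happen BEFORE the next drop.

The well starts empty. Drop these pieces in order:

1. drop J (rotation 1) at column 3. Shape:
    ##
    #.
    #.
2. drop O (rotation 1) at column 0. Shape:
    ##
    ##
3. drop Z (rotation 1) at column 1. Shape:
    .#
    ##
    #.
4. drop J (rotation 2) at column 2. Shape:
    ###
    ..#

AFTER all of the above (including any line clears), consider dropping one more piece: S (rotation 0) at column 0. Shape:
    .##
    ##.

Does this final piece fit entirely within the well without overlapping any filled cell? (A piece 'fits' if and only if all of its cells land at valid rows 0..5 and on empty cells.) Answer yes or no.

Answer: no

Derivation:
Drop 1: J rot1 at col 3 lands with bottom-row=0; cleared 0 line(s) (total 0); column heights now [0 0 0 3 3], max=3
Drop 2: O rot1 at col 0 lands with bottom-row=0; cleared 0 line(s) (total 0); column heights now [2 2 0 3 3], max=3
Drop 3: Z rot1 at col 1 lands with bottom-row=2; cleared 0 line(s) (total 0); column heights now [2 4 5 3 3], max=5
Drop 4: J rot2 at col 2 lands with bottom-row=4; cleared 0 line(s) (total 0); column heights now [2 4 6 6 6], max=6
Test piece S rot0 at col 0 (width 3): heights before test = [2 4 6 6 6]; fits = False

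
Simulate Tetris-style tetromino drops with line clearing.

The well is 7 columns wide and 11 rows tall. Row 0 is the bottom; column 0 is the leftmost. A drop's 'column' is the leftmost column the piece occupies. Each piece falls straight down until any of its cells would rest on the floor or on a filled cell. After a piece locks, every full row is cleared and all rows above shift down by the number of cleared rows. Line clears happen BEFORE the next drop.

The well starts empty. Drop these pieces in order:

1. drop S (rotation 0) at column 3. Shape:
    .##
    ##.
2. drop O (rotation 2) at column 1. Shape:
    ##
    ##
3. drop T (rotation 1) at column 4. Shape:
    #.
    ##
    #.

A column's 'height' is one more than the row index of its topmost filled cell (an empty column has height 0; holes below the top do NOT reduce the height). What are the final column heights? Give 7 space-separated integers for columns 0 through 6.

Drop 1: S rot0 at col 3 lands with bottom-row=0; cleared 0 line(s) (total 0); column heights now [0 0 0 1 2 2 0], max=2
Drop 2: O rot2 at col 1 lands with bottom-row=0; cleared 0 line(s) (total 0); column heights now [0 2 2 1 2 2 0], max=2
Drop 3: T rot1 at col 4 lands with bottom-row=2; cleared 0 line(s) (total 0); column heights now [0 2 2 1 5 4 0], max=5

Answer: 0 2 2 1 5 4 0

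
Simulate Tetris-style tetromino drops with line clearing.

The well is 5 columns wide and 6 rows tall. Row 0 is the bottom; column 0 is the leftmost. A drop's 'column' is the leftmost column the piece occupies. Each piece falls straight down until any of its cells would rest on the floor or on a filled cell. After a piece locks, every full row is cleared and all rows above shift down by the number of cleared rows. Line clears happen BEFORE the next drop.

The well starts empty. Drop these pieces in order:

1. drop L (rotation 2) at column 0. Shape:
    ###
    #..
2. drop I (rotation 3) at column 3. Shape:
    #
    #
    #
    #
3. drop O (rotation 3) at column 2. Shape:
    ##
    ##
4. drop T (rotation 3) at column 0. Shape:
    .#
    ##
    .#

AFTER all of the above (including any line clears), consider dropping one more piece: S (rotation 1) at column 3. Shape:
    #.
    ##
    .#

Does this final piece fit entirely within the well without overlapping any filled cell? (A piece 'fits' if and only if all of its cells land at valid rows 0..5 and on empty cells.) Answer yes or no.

Drop 1: L rot2 at col 0 lands with bottom-row=0; cleared 0 line(s) (total 0); column heights now [2 2 2 0 0], max=2
Drop 2: I rot3 at col 3 lands with bottom-row=0; cleared 0 line(s) (total 0); column heights now [2 2 2 4 0], max=4
Drop 3: O rot3 at col 2 lands with bottom-row=4; cleared 0 line(s) (total 0); column heights now [2 2 6 6 0], max=6
Drop 4: T rot3 at col 0 lands with bottom-row=2; cleared 0 line(s) (total 0); column heights now [4 5 6 6 0], max=6
Test piece S rot1 at col 3 (width 2): heights before test = [4 5 6 6 0]; fits = False

Answer: no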